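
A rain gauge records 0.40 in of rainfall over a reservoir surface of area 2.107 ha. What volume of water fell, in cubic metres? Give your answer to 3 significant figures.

214 cubic metres

Depth: 0.40 in × 25.4 = 10.16 mm.
Area: 2.107 ha = 21070 m².
1 mm over 1 m² is 1 L, so volume = 10.16 × 21070 = 214071.2 L = 214 m³.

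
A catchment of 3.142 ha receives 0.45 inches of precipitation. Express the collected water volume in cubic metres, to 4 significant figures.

359.1 cubic metres

Depth: 0.45 in × 25.4 = 11.43 mm.
Area: 3.142 ha = 31420 m².
1 mm over 1 m² is 1 L, so volume = 11.43 × 31420 = 359130.6 L = 359.1 m³.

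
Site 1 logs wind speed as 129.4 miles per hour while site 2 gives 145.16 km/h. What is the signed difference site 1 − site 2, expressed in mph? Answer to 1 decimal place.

39.2 mph

site 2: 145.16 km/h = 90.198 mph.
Difference: 129.400 − 90.198 = 39.2 mph.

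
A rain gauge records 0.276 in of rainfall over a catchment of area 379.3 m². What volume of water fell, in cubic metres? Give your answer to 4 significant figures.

2.659 cubic metres

Depth: 0.276 in × 25.4 = 7.0104 mm.
1 mm over 1 m² is 1 L, so volume = 7.0104 × 379.3 = 2659.0447 L = 2.659 m³.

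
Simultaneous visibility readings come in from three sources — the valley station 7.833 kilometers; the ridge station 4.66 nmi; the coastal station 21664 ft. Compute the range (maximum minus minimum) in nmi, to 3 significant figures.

the valley station: 7.833 km = 4.2295 nmi.
the coastal station: 21664 ft = 3.5654 nmi.
Spread: 4.6600 − 3.5654 = 1.09 nmi.

1.09 nmi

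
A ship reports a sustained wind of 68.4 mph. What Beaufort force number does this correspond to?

68.4 mph = 30.6 m/s, which is Beaufort 11 (violent storm, 28.5–32.6 m/s).

Beaufort force 11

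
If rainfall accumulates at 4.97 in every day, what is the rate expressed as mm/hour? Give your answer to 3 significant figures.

5.26 mm/hour

4.97 in/day × 25.4 mm/in × 0.0416667 day/hour = 5.26 mm/hour.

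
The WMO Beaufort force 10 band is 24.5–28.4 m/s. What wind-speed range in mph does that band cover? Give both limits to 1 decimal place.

24.5–28.4 m/s × 2.237 = 54.8–63.5 mph.

54.8 to 63.5 mph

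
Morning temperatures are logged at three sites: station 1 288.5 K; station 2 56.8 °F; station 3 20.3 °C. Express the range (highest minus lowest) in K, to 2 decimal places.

station 1: 288.5 K = 15.350 °C.
station 2: 56.8 °F = 13.778 °C.
Spread: 20.300 − 13.778 = 6.522 °C.

6.52 K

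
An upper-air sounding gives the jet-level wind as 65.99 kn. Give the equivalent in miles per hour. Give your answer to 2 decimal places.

75.94 mph

1 kt = 1.15078 mph, so 65.99 × 1.15078 = 75.94 mph.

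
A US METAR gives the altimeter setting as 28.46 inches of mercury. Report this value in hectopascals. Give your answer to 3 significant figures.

1 inHg = 33.8639 hPa, so 28.46 × 33.8639 = 964 hPa.

964 hPa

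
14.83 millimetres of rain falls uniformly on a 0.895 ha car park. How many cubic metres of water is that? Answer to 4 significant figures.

Area: 0.895 ha = 8950 m².
1 mm over 1 m² is 1 L, so volume = 14.83 × 8950 = 132728.5 L = 132.7 m³.

132.7 cubic metres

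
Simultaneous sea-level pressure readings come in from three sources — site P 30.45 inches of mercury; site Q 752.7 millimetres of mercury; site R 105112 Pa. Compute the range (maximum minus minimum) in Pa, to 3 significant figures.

site P: 30.45 inHg = 103115.55 Pa.
site Q: 752.7 mmHg = 100351.76 Pa.
Spread: 105112.00 − 100351.76 = 4760 Pa.

4760 Pa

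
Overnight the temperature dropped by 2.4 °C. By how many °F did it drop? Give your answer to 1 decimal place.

A change of 1 °C equals a change of 1.8 °F: Δ°F = 2.4 × 1.8 = 4.3 °F.

4.3 °F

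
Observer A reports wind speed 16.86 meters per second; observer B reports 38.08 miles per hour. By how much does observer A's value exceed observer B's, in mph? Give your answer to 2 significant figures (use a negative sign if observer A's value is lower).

observer A: 16.86 m/s = 37.7147 mph.
Difference: 37.7147 − 38.0800 = -0.37 mph.

-0.37 mph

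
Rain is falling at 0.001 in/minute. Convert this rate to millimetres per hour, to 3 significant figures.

1.52 mm/hour

0.001 in/minute × 25.4 mm/in × 60 minute/hour = 1.52 mm/hour.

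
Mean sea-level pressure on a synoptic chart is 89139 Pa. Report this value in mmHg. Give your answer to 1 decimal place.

668.6 mmHg

1 Pa = 0.00750062 mmHg, so 89139 × 0.00750062 = 668.6 mmHg.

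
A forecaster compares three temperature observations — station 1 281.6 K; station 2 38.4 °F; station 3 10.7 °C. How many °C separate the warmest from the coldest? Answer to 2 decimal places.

7.14 °C

station 1: 281.6 K = 8.450 °C.
station 2: 38.4 °F = 3.556 °C.
Spread: 10.700 − 3.556 = 7.144 °C.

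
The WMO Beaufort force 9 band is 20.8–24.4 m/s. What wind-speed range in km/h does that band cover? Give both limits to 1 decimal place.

74.9 to 87.8 km/h

20.8–24.4 m/s × 3.6 = 74.9–87.8 km/h.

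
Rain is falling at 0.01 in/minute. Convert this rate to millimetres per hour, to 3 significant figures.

0.01 in/minute × 25.4 mm/in × 60 minute/hour = 15.2 mm/hour.

15.2 mm/hour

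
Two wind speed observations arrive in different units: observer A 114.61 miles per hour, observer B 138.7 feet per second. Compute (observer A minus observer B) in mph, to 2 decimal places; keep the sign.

observer B: 138.7 ft/s = 94.5682 mph.
Difference: 114.6100 − 94.5682 = 20.04 mph.

20.04 mph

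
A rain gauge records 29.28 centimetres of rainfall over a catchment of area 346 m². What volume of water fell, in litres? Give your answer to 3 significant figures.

Depth: 29.28 cm × 10 = 292.8 mm.
1 mm over 1 m² is 1 L, so volume = 292.8 × 346 = 101308.8 L ≈ 101000 L.

101000 litres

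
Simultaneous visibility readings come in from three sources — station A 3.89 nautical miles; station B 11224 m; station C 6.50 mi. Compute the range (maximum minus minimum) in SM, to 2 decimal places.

2.50 SM

station A: 3.89 nmi = 4.4765 SM.
station B: 11224 m = 6.9743 SM.
Spread: 6.9743 − 4.4765 = 2.50 SM.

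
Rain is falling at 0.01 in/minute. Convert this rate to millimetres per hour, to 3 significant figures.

15.2 mm/hour

0.01 in/minute × 25.4 mm/in × 60 minute/hour = 15.2 mm/hour.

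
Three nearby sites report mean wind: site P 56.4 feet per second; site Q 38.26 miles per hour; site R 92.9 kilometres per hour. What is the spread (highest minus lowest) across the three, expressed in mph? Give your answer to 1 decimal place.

site P: 56.4 ft/s = 38.455 mph.
site R: 92.9 km/h = 57.725 mph.
Spread: 57.725 − 38.260 = 19.5 mph.

19.5 mph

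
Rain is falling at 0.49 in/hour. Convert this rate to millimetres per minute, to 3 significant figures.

0.207 mm/minute

0.49 in/hour × 25.4 mm/in × 0.0166667 hour/minute = 0.207 mm/minute.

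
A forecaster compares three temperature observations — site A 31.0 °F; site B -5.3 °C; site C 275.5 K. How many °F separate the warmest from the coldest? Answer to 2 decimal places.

13.77 °F

site A: 31.0 °F = -0.556 °C.
site C: 275.5 K = 2.350 °C.
Spread: 2.350 − (-5.300) = 7.650 °C = 13.77 °F.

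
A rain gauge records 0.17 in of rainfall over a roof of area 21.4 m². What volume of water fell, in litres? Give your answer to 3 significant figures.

92.4 litres

Depth: 0.17 in × 25.4 = 4.318 mm.
1 mm over 1 m² is 1 L, so volume = 4.318 × 21.4 = 92.4052 L ≈ 92.4 L.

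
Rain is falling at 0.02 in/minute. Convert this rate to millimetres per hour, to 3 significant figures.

0.02 in/minute × 25.4 mm/in × 60 minute/hour = 30.5 mm/hour.

30.5 mm/hour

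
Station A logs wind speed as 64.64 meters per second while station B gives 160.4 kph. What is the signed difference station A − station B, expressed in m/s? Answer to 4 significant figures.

station B: 160.4 km/h = 44.5556 m/s.
Difference: 64.6400 − 44.5556 = 20.08 m/s.

20.08 m/s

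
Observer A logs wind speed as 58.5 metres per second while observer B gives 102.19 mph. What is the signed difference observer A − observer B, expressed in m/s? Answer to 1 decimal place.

12.8 m/s

observer B: 102.19 mph = 45.683 m/s.
Difference: 58.500 − 45.683 = 12.8 m/s.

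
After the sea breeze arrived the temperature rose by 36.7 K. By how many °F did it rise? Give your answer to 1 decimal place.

A change of 1 °C equals a change of 1.8 °F: Δ°F = 36.7 × 1.8 = 66.1 °F.

66.1 °F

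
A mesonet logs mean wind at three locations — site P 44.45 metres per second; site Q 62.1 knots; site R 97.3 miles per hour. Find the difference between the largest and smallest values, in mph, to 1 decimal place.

28.0 mph

site P: 44.45 m/s = 99.432 mph.
site Q: 62.1 kt = 71.463 mph.
Spread: 99.432 − 71.463 = 28.0 mph.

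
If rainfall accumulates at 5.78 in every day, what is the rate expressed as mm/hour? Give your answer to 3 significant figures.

5.78 in/day × 25.4 mm/in × 0.0416667 day/hour = 6.12 mm/hour.

6.12 mm/hour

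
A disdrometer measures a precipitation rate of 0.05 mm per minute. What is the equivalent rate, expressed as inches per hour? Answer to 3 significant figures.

0.118 in/hour

0.05 mm/minute × 0.0393701 in/mm × 60 minute/hour = 0.118 in/hour.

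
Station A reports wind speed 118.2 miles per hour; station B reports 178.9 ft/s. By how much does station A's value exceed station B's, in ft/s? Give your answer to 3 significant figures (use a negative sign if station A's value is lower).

station A: 118.2 mph = 173.3600 ft/s.
Difference: 173.3600 − 178.9000 = -5.54 ft/s.

-5.54 ft/s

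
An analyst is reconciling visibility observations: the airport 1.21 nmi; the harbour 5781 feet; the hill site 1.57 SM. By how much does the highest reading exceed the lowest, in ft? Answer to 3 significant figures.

the airport: 1.21 nmi = 7352.10 ft.
the hill site: 1.57 SM = 8289.60 ft.
Spread: 8289.60 − 5781.00 = 2510 ft.

2510 ft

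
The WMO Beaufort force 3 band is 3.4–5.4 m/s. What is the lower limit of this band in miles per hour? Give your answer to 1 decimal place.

7.6 mph

3.4–5.4 m/s × 2.237 = 7.6–12.1 mph.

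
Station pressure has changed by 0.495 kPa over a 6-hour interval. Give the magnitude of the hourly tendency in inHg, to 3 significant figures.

0.0244 inHg per hour

0.495 kPa / 6 h × 0.2953 inHg/kPa = 0.0244 inHg/h.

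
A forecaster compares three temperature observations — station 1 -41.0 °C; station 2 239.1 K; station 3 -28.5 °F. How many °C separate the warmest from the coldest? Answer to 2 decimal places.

station 2: 239.1 K = -34.050 °C.
station 3: -28.5 °F = -33.611 °C.
Spread: (-33.611) − (-41.000) = 7.389 °C.

7.39 °C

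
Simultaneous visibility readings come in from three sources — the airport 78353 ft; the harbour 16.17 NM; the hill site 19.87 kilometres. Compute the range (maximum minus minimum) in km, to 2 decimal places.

10.08 km

the airport: 78353 ft = 23.8820 km.
the harbour: 16.17 nmi = 29.9468 km.
Spread: 29.9468 − 19.8700 = 10.08 km.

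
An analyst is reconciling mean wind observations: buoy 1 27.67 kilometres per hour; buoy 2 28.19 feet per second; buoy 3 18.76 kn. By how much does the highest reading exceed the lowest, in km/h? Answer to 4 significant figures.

7.074 km/h

buoy 2: 28.19 ft/s = 30.93232 km/h.
buoy 3: 18.76 kt = 34.74352 km/h.
Spread: 34.74352 − 27.67000 = 7.074 km/h.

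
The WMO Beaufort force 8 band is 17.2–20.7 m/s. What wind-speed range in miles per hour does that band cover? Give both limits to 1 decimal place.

38.5 to 46.3 mph

17.2–20.7 m/s × 2.237 = 38.5–46.3 mph.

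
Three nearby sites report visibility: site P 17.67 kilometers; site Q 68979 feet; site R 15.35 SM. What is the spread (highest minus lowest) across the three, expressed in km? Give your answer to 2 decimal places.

7.03 km

site Q: 68979 ft = 21.0248 km.
site R: 15.35 SM = 24.7034 km.
Spread: 24.7034 − 17.6700 = 7.03 km.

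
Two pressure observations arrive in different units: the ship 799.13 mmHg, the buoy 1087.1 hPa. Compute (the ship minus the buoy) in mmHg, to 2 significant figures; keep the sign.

the buoy: 1087.1 hPa = 815.39 mmHg.
Difference: 799.13 − 815.39 = -16 mmHg.

-16 mmHg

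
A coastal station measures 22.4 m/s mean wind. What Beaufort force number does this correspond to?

22.4 m/s lies in the Beaufort 9 band (strong gale, 20.8–24.4 m/s).

Beaufort force 9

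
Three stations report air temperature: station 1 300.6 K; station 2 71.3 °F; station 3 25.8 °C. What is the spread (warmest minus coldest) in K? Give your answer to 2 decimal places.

5.62 K

station 1: 300.6 K = 27.450 °C.
station 2: 71.3 °F = 21.833 °C.
Spread: 27.450 − 21.833 = 5.617 °C.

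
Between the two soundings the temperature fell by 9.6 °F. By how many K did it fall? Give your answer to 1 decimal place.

5.3 K

For a temperature change the 32° offset cancels: ΔK = 9.6 × 0.5556 = 5.3 K.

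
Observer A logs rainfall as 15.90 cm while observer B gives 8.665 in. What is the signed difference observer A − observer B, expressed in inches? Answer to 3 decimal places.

observer A: 15.90 cm = 6.25984 in.
Difference: 6.25984 − 8.66500 = -2.405 in.

-2.405 in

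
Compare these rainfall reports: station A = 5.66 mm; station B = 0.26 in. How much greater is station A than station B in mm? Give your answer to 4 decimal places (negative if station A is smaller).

-0.9440 mm

station B: 0.26 in = 6.604000 mm.
Difference: 5.660000 − 6.604000 = -0.9440 mm.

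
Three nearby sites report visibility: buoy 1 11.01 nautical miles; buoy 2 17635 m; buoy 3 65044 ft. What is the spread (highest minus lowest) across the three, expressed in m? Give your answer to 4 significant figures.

2756 m

buoy 1: 11.01 nmi = 20390.52 m.
buoy 3: 65044 ft = 19825.41 m.
Spread: 20390.52 − 17635.00 = 2756 m.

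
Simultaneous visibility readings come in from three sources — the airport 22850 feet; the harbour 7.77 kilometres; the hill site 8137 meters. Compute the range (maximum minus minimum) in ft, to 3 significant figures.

3850 ft

the harbour: 7.77 km = 25492.13 ft.
the hill site: 8137 m = 26696.19 ft.
Spread: 26696.19 − 22850.00 = 3850 ft.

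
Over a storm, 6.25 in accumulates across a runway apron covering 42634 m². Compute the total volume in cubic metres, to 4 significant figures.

Depth: 6.25 in × 25.4 = 158.75 mm.
1 mm over 1 m² is 1 L, so volume = 158.75 × 42634 = 6768147.5 L = 6768 m³.

6768 cubic metres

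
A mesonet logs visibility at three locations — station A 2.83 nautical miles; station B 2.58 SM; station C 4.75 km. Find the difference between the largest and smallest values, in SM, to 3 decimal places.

0.677 SM

station A: 2.83 nmi = 3.25671 SM.
station C: 4.75 km = 2.95151 SM.
Spread: 3.25671 − 2.58000 = 0.677 SM.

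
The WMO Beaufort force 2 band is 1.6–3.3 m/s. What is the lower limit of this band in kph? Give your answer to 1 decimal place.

5.8 km/h

1.6–3.3 m/s × 3.6 = 5.8–11.9 km/h.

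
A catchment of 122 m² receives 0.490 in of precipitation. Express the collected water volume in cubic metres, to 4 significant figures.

1.518 cubic metres

Depth: 0.490 in × 25.4 = 12.446 mm.
1 mm over 1 m² is 1 L, so volume = 12.446 × 122 = 1518.412 L = 1.518 m³.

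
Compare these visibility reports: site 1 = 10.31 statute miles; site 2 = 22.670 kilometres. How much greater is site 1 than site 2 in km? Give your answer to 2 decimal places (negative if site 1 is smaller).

site 1: 10.31 SM = 16.5923 km.
Difference: 16.5923 − 22.6700 = -6.08 km.

-6.08 km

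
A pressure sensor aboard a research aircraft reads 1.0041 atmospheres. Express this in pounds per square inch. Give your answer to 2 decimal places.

1 atm = 14.6959 psi, so 1.0041 × 14.6959 = 14.76 psi.

14.76 psi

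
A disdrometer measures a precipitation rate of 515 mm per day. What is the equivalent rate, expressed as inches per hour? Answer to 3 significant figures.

0.845 in/hour

515 mm/day × 0.0393701 in/mm × 0.0416667 day/hour = 0.845 in/hour.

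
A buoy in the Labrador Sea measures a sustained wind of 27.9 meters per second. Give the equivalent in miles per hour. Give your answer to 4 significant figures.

1 m/s = 2.23694 mph, so 27.9 × 2.23694 = 62.41 mph.

62.41 mph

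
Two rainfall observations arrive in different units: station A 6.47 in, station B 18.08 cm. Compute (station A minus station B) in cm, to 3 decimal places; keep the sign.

-1.646 cm

station A: 6.47 in = 16.43380 cm.
Difference: 16.43380 − 18.08000 = -1.646 cm.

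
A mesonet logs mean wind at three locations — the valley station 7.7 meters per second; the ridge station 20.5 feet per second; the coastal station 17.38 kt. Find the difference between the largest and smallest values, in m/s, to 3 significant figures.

the ridge station: 20.5 ft/s = 6.2484 m/s.
the coastal station: 17.38 kt = 8.9410 m/s.
Spread: 8.9410 − 6.2484 = 2.69 m/s.

2.69 m/s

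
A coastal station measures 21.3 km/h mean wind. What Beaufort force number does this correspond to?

21.3 km/h = 5.9 m/s, which is Beaufort 4 (moderate breeze, 5.5–7.9 m/s).

Beaufort force 4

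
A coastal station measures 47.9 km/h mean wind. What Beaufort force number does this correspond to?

Beaufort force 6

47.9 km/h = 13.3 m/s, which is Beaufort 6 (strong breeze, 10.8–13.8 m/s).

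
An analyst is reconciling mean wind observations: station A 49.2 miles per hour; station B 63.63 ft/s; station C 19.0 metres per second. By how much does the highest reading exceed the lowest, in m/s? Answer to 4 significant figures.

station A: 49.2 mph = 21.99437 m/s.
station B: 63.63 ft/s = 19.39442 m/s.
Spread: 21.99437 − 19.00000 = 2.994 m/s.

2.994 m/s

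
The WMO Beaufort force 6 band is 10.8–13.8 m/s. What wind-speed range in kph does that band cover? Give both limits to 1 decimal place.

38.9 to 49.7 km/h

10.8–13.8 m/s × 3.6 = 38.9–49.7 km/h.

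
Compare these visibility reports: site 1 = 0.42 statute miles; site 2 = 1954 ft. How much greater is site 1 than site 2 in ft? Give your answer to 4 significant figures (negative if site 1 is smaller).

site 1: 0.42 SM = 2217.600 ft.
Difference: 2217.600 − 1954.000 = 263.6 ft.

263.6 ft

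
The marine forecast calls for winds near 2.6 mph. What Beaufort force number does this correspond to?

2.6 mph = 1.2 m/s, which is Beaufort 1 (light air, 0.3–1.5 m/s).

Beaufort force 1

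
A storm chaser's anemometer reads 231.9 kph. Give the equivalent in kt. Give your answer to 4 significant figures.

1 km/h = 0.539957 kt, so 231.9 × 0.539957 = 125.2 kt.

125.2 kt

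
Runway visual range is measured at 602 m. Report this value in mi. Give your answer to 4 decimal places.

0.3741 SM

1 m = 0.000621371 SM, so 602 × 0.000621371 = 0.3741 SM.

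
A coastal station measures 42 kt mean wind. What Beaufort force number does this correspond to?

42 kt lies in the Beaufort 9 band (strong gale, 41–47 kt).

Beaufort force 9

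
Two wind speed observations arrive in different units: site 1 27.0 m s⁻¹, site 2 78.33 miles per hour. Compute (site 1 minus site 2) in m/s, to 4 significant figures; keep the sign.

site 2: 78.33 mph = 35.01664 m/s.
Difference: 27.00000 − 35.01664 = -8.017 m/s.

-8.017 m/s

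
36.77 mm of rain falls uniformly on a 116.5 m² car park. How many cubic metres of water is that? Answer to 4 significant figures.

1 mm over 1 m² is 1 L, so volume = 36.77 × 116.5 = 4283.705 L = 4.284 m³.

4.284 cubic metres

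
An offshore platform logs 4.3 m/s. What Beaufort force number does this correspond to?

Beaufort force 3

4.3 m/s lies in the Beaufort 3 band (gentle breeze, 3.4–5.4 m/s).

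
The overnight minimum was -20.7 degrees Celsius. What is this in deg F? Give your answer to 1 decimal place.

°F = °C × 9/5 + 32 = -20.7 × 1.8 + 32 = -5.3 °F.

-5.3 °F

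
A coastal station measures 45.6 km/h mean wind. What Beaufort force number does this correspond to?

Beaufort force 6

45.6 km/h = 12.7 m/s, which is Beaufort 6 (strong breeze, 10.8–13.8 m/s).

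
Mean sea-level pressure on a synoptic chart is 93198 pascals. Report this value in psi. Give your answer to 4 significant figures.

13.52 psi

1 Pa = 0.000145038 psi, so 93198 × 0.000145038 = 13.52 psi.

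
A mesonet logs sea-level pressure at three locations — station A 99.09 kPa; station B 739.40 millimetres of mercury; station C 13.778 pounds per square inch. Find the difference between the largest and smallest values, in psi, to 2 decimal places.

station A: 99.09 kPa = 14.3718 psi.
station B: 739.40 mmHg = 14.2976 psi.
Spread: 14.3718 − 13.7780 = 0.59 psi.

0.59 psi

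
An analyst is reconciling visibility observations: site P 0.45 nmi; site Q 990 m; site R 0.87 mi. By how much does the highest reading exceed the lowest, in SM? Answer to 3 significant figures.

0.352 SM

site P: 0.45 nmi = 0.51785 SM.
site Q: 990 m = 0.61516 SM.
Spread: 0.87000 − 0.51785 = 0.352 SM.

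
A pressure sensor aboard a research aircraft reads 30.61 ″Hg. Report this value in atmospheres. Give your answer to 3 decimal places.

1.023 atm

1 inHg = 0.0334211 atm, so 30.61 × 0.0334211 = 1.023 atm.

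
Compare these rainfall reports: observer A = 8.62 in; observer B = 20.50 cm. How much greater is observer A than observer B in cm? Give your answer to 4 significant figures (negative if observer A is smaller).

1.395 cm

observer A: 8.62 in = 21.89480 cm.
Difference: 21.89480 − 20.50000 = 1.395 cm.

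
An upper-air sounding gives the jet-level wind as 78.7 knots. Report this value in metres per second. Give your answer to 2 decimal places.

1 kt = 0.514444 m/s, so 78.7 × 0.514444 = 40.49 m/s.

40.49 m/s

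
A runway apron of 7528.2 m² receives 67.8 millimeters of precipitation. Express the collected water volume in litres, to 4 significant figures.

1 mm over 1 m² is 1 L, so volume = 67.8 × 7528.2 = 510411.96 L ≈ 510400 L.

510400 litres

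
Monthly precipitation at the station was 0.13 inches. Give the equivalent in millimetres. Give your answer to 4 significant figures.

3.302 mm

1 in = 25.4 mm, so 0.13 × 25.4 = 3.302 mm.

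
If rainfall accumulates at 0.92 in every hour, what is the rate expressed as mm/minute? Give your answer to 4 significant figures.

0.3895 mm/minute

0.92 in/hour × 25.4 mm/in × 0.0166667 hour/minute = 0.3895 mm/minute.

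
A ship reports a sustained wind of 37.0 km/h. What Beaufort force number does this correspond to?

37.0 km/h = 10.3 m/s, which is Beaufort 5 (fresh breeze, 8.0–10.7 m/s).

Beaufort force 5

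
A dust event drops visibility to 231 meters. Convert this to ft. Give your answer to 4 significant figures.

1 m = 3.28084 ft, so 231 × 3.28084 = 757.9 ft.

757.9 ft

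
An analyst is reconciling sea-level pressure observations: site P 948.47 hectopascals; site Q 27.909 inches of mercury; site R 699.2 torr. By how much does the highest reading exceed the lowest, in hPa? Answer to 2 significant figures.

site Q: 27.909 inHg = 945.11 hPa.
site R: 699.2 mmHg = 932.19 hPa.
Spread: 948.47 − 932.19 = 16 hPa.

16 hPa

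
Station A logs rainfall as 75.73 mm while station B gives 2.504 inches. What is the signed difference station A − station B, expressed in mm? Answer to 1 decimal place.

12.1 mm

station B: 2.504 in = 63.602 mm.
Difference: 75.730 − 63.602 = 12.1 mm.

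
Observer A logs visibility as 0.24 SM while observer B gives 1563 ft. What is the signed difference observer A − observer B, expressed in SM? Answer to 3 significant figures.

-0.0560 SM

observer B: 1563 ft = 0.296023 SM.
Difference: 0.240000 − 0.296023 = -0.0560 SM.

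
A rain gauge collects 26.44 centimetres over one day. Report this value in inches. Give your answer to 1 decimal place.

10.4 in

1 cm = 0.393701 in, so 26.44 × 0.393701 = 10.4 in.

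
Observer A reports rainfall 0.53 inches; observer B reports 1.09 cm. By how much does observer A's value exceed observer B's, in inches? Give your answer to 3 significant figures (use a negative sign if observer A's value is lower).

0.101 in

observer B: 1.09 cm = 0.42913 in.
Difference: 0.53000 − 0.42913 = 0.101 in.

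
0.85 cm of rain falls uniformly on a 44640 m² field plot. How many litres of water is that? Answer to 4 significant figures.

Depth: 0.85 cm × 10 = 8.5 mm.
1 mm over 1 m² is 1 L, so volume = 8.5 × 44640 = 379440 L ≈ 379400 L.

379400 litres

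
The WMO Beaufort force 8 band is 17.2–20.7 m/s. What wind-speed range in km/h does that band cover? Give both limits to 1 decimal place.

61.9 to 74.5 km/h

17.2–20.7 m/s × 3.6 = 61.9–74.5 km/h.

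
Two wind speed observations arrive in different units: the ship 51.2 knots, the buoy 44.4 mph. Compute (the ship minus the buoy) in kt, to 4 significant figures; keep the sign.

the buoy: 44.4 mph = 38.5825 kt.
Difference: 51.2000 − 38.5825 = 12.62 kt.

12.62 kt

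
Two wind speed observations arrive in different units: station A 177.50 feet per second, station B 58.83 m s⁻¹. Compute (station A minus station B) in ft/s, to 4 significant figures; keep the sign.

station B: 58.83 m/s = 193.0118 ft/s.
Difference: 177.5000 − 193.0118 = -15.51 ft/s.

-15.51 ft/s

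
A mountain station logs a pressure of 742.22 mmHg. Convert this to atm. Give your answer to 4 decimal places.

1 mmHg = 0.00131579 atm, so 742.22 × 0.00131579 = 0.9766 atm.

0.9766 atm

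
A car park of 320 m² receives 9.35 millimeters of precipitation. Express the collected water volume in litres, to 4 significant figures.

2992 litres

1 mm over 1 m² is 1 L, so volume = 9.35 × 320 = 2992 L.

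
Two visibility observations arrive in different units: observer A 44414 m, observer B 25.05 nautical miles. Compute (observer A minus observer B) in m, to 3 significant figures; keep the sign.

-1980 m

observer B: 25.05 nmi = 46392.60 m.
Difference: 44414.00 − 46392.60 = -1980 m.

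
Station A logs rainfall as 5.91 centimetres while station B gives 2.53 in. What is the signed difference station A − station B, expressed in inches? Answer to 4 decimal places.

station A: 5.91 cm = 2.326772 in.
Difference: 2.326772 − 2.530000 = -0.2032 in.

-0.2032 in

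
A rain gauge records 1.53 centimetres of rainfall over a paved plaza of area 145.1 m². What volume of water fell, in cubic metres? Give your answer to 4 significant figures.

Depth: 1.53 cm × 10 = 15.3 mm.
1 mm over 1 m² is 1 L, so volume = 15.3 × 145.1 = 2220.03 L = 2.220 m³.

2.220 cubic metres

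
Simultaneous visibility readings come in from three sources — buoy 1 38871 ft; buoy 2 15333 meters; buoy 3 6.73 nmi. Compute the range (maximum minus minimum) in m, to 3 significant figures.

3490 m

buoy 1: 38871 ft = 11847.88 m.
buoy 3: 6.73 nmi = 12463.96 m.
Spread: 15333.00 − 11847.88 = 3490 m.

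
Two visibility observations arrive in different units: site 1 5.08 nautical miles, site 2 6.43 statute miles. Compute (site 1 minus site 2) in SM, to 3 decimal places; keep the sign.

site 1: 5.08 nmi = 5.84596 SM.
Difference: 5.84596 − 6.43000 = -0.584 SM.

-0.584 SM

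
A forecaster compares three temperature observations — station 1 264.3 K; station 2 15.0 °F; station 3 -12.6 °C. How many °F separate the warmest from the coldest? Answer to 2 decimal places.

6.75 °F

station 1: 264.3 K = -8.850 °C.
station 2: 15.0 °F = -9.444 °C.
Spread: (-8.850) − (-12.600) = 3.750 °C = 6.75 °F.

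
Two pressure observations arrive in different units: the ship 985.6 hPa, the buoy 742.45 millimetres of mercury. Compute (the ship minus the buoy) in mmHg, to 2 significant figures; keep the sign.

the ship: 985.6 hPa = 739.261 mmHg.
Difference: 739.261 − 742.450 = -3.2 mmHg.

-3.2 mmHg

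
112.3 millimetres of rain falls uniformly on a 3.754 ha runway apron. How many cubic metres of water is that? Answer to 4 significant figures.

4216 cubic metres

Area: 3.754 ha = 37540 m².
1 mm over 1 m² is 1 L, so volume = 112.3 × 37540 = 4215742 L = 4216 m³.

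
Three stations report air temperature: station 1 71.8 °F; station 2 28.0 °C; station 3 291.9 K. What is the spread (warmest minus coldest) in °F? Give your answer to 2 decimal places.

16.65 °F

station 1: 71.8 °F = 22.111 °C.
station 3: 291.9 K = 18.750 °C.
Spread: 28.000 − 18.750 = 9.250 °C = 16.65 °F.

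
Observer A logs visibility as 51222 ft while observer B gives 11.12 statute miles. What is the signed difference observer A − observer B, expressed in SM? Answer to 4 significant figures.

observer A: 51222 ft = 9.70114 SM.
Difference: 9.70114 − 11.12000 = -1.419 SM.

-1.419 SM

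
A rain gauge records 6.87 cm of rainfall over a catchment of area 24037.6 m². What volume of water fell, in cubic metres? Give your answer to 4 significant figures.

1651 cubic metres

Depth: 6.87 cm × 10 = 68.7 mm.
1 mm over 1 m² is 1 L, so volume = 68.7 × 24037.6 = 1651383.1 L = 1651 m³.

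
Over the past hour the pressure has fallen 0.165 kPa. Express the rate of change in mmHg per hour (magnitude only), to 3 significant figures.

0.165 kPa / 1 h × 7.50062 mmHg/kPa = 1.24 mmHg/h.

1.24 mmHg per hour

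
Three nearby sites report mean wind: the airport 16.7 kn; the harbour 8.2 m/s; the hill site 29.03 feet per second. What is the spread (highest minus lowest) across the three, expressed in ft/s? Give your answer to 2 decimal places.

2.13 ft/s

the airport: 16.7 kt = 28.1864 ft/s.
the harbour: 8.2 m/s = 26.9029 ft/s.
Spread: 29.0300 − 26.9029 = 2.13 ft/s.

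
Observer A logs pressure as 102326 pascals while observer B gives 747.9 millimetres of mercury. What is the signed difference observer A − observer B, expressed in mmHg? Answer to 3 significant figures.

observer A: 102326 Pa = 767.508 mmHg.
Difference: 767.508 − 747.900 = 19.6 mmHg.

19.6 mmHg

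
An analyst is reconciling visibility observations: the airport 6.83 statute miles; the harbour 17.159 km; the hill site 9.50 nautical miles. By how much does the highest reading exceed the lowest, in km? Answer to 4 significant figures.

the airport: 6.83 SM = 10.99182 km.
the hill site: 9.50 nmi = 17.59400 km.
Spread: 17.59400 − 10.99182 = 6.602 km.

6.602 km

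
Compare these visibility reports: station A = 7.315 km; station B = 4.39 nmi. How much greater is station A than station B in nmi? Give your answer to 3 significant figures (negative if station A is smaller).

station A: 7.315 km = 3.94978 nmi.
Difference: 3.94978 − 4.39000 = -0.440 nmi.

-0.440 nmi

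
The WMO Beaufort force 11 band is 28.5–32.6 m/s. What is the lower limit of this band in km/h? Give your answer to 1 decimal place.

102.6 km/h

28.5–32.6 m/s × 3.6 = 102.6–117.4 km/h.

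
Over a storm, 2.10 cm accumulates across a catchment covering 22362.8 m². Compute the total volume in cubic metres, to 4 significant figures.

469.6 cubic metres

Depth: 2.10 cm × 10 = 21 mm.
1 mm over 1 m² is 1 L, so volume = 21 × 22362.8 = 469618.8 L = 469.6 m³.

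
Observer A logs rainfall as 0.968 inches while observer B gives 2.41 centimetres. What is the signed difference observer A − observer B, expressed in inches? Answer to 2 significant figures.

observer B: 2.41 cm = 0.94882 in.
Difference: 0.96800 − 0.94882 = 0.019 in.

0.019 in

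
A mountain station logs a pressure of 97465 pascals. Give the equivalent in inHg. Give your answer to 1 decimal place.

28.8 inHg

1 Pa = 0.0002953 inHg, so 97465 × 0.0002953 = 28.8 inHg.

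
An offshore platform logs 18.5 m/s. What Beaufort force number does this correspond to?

18.5 m/s lies in the Beaufort 8 band (gale, 17.2–20.7 m/s).

Beaufort force 8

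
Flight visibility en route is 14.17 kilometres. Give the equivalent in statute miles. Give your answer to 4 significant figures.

1 km = 0.621371 SM, so 14.17 × 0.621371 = 8.805 SM.

8.805 SM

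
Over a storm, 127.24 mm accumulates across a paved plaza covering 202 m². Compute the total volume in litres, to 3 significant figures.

1 mm over 1 m² is 1 L, so volume = 127.24 × 202 = 25702.48 L ≈ 25700 L.

25700 litres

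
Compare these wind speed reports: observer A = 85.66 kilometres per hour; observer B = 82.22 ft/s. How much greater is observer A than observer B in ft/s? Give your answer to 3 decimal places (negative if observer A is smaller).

-4.154 ft/s

observer A: 85.66 km/h = 78.06576 ft/s.
Difference: 78.06576 − 82.22000 = -4.154 ft/s.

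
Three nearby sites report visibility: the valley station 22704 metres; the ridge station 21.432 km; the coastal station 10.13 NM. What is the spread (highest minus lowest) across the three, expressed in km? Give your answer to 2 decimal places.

3.94 km

the valley station: 22704 m = 22.7040 km.
the coastal station: 10.13 nmi = 18.7608 km.
Spread: 22.7040 − 18.7608 = 3.94 km.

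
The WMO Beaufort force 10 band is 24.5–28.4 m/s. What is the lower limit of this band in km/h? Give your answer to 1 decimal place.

24.5–28.4 m/s × 3.6 = 88.2–102.2 km/h.

88.2 km/h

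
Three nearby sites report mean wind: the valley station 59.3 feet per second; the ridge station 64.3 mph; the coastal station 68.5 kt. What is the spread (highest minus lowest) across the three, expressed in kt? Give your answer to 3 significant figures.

33.4 kt

the valley station: 59.3 ft/s = 35.134 kt.
the ridge station: 64.3 mph = 55.875 kt.
Spread: 68.500 − 35.134 = 33.4 kt.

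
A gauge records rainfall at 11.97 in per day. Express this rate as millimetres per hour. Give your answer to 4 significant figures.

12.67 mm/hour

11.97 in/day × 25.4 mm/in × 0.0416667 day/hour = 12.67 mm/hour.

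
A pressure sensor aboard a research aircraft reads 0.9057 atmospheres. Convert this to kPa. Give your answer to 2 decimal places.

91.77 kPa

1 atm = 101.325 kPa, so 0.9057 × 101.325 = 91.77 kPa.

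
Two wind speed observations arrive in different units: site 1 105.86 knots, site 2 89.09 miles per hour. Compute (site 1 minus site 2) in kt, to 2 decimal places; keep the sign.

site 2: 89.09 mph = 77.4171 kt.
Difference: 105.8600 − 77.4171 = 28.44 kt.

28.44 kt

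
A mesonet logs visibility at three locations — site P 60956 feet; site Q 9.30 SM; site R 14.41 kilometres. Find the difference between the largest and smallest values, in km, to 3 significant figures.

site P: 60956 ft = 18.5794 km.
site Q: 9.30 SM = 14.9669 km.
Spread: 18.5794 − 14.4100 = 4.17 km.

4.17 km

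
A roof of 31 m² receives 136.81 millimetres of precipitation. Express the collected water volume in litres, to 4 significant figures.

4241 litres

1 mm over 1 m² is 1 L, so volume = 136.81 × 31 = 4241.11 L ≈ 4241 L.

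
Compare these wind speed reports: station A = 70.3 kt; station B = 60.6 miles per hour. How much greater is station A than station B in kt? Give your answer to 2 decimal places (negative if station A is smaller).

station B: 60.6 mph = 52.6600 kt.
Difference: 70.3000 − 52.6600 = 17.64 kt.

17.64 kt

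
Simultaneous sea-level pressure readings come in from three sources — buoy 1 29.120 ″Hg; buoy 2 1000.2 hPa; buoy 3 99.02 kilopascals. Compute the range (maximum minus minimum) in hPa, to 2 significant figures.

buoy 1: 29.120 inHg = 986.12 hPa.
buoy 3: 99.02 kPa = 990.20 hPa.
Spread: 1000.20 − 986.12 = 14 hPa.

14 hPa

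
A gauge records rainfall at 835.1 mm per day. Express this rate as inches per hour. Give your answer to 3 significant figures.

1.37 in/hour

835.1 mm/day × 0.0393701 in/mm × 0.0416667 day/hour = 1.37 in/hour.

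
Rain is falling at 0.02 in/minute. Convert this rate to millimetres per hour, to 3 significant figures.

30.5 mm/hour

0.02 in/minute × 25.4 mm/in × 60 minute/hour = 30.5 mm/hour.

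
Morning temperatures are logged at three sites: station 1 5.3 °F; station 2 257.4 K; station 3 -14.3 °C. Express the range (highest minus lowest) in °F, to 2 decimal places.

2.61 °F

station 1: 5.3 °F = -14.833 °C.
station 2: 257.4 K = -15.750 °C.
Spread: (-14.300) − (-15.750) = 1.450 °C = 2.61 °F.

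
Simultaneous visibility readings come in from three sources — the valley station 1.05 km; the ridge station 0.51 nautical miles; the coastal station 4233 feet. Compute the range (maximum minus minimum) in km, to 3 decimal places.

0.346 km

the ridge station: 0.51 nmi = 0.94452 km.
the coastal station: 4233 ft = 1.29022 km.
Spread: 1.29022 − 0.94452 = 0.346 km.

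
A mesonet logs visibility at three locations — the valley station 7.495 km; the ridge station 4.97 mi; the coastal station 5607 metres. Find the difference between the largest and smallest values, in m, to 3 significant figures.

the valley station: 7.495 km = 7495.00 m.
the ridge station: 4.97 SM = 7998.44 m.
Spread: 7998.44 − 5607.00 = 2390 m.

2390 m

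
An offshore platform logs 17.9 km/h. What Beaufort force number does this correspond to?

Beaufort force 3

17.9 km/h = 5.0 m/s, which is Beaufort 3 (gentle breeze, 3.4–5.4 m/s).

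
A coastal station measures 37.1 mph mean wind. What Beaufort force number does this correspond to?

37.1 mph = 16.6 m/s, which is Beaufort 7 (near gale, 13.9–17.1 m/s).

Beaufort force 7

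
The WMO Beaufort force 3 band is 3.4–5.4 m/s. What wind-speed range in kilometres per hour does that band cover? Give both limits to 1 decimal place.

12.2 to 19.4 km/h

3.4–5.4 m/s × 3.6 = 12.2–19.4 km/h.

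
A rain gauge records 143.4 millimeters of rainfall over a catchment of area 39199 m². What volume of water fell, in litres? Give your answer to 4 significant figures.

1 mm over 1 m² is 1 L, so volume = 143.4 × 39199 = 5621136.6 L ≈ 5621000 L.

5621000 litres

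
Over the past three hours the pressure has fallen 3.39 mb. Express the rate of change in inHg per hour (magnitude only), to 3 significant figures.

3.39 mb / 3 h × 0.02953 inHg/mb = 0.0334 inHg/h.

0.0334 inHg per hour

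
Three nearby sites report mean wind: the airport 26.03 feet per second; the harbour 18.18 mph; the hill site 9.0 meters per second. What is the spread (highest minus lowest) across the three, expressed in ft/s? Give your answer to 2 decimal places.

the harbour: 18.18 mph = 26.6640 ft/s.
the hill site: 9.0 m/s = 29.5276 ft/s.
Spread: 29.5276 − 26.0300 = 3.50 ft/s.

3.50 ft/s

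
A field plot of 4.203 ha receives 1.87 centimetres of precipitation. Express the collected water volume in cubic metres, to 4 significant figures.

Depth: 1.87 cm × 10 = 18.7 mm.
Area: 4.203 ha = 42030 m².
1 mm over 1 m² is 1 L, so volume = 18.7 × 42030 = 785961 L = 786.0 m³.

786.0 cubic metres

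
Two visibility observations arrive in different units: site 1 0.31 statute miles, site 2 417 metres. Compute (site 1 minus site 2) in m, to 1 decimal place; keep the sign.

81.9 m

site 1: 0.31 SM = 498.897 m.
Difference: 498.897 − 417.000 = 81.9 m.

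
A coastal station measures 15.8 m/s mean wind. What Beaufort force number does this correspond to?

15.8 m/s lies in the Beaufort 7 band (near gale, 13.9–17.1 m/s).

Beaufort force 7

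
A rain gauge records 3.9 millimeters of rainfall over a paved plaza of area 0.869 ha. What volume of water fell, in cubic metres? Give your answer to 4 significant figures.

Area: 0.869 ha = 8690 m².
1 mm over 1 m² is 1 L, so volume = 3.9 × 8690 = 33891 L = 33.89 m³.

33.89 cubic metres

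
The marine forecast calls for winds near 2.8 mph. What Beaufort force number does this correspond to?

2.8 mph = 1.3 m/s, which is Beaufort 1 (light air, 0.3–1.5 m/s).

Beaufort force 1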